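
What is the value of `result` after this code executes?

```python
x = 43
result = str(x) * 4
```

x = 43; result = '43434343'

'43434343'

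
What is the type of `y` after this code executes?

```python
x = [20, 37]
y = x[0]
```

Indexing list[int] returns int

int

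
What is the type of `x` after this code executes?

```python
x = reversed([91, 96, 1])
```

reversed() on a list returns list_reverseiterator

list_reverseiterator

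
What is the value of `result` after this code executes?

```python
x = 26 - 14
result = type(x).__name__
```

x is int; result = 'int'

'int'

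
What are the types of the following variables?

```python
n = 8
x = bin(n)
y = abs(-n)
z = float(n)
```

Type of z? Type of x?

float() returns float; bin() returns str

float, str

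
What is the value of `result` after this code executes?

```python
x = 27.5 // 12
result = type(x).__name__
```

x is float; result = 'float'

'float'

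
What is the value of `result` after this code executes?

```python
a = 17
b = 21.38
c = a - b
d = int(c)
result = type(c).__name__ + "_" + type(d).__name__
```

a is int; b is float; c is float; d is int; result = 'float_int'

'float_int'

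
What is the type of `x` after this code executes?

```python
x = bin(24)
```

bin() returns str representation

str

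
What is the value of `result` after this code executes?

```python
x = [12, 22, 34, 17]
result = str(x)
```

x = [12, 22, 34, 17]; result = '[12, 22, 34, 17]'

'[12, 22, 34, 17]'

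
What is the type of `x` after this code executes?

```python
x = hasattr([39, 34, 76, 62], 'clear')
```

hasattr() returns bool

bool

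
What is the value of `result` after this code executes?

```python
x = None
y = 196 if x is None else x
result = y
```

x = None; y = 196; result = 196

196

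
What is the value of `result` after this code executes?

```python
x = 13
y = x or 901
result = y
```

x = 13; y = 13; result = 13

13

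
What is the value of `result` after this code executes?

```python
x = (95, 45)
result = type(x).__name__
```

x is tuple; result = 'tuple'

'tuple'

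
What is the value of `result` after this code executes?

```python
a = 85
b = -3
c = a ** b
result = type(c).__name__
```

a is int; b is int; c is float; result = 'float'

'float'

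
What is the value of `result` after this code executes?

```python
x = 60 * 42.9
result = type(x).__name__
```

x is float; result = 'float'

'float'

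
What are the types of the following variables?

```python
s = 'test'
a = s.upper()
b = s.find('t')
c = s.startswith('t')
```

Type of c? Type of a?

startswith() returns bool; upper() returns str

bool, str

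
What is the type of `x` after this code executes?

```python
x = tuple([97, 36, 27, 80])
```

tuple() constructor returns tuple

tuple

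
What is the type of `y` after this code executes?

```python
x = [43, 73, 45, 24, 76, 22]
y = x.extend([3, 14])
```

list.extend() returns None

NoneType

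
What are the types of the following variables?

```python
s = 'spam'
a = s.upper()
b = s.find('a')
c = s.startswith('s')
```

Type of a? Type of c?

upper() returns str; startswith() returns bool

str, bool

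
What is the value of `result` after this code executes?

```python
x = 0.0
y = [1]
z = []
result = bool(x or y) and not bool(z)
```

x = 0.0; y = [1]; z = []; result = True

True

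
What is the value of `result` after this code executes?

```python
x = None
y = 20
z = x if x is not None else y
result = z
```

x = None; y = 20; z = 20; result = 20

20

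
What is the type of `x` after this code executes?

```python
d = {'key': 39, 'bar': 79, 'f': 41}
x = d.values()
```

.values() returns dict_values view

dict_values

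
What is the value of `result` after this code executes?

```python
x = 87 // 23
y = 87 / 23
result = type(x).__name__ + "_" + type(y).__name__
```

x is int; y is float; result = 'int_float'

'int_float'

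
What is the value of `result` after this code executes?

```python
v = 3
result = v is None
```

v = 3; result = False

False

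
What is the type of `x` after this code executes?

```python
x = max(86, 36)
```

max() of ints returns int

int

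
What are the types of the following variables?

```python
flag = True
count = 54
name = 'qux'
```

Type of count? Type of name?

count is assigned a bare integer (no decimal point), so it is an int; name is assigned a quoted string literal, so it is a str

int, str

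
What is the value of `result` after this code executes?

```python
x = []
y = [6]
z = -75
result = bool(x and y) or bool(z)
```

x = []; y = [6]; z = -75; result = True

True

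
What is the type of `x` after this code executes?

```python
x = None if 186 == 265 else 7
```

186 == 265 is False, so the else branch is taken

int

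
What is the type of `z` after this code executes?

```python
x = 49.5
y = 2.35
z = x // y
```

float // float = float

float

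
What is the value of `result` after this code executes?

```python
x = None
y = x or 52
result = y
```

x = None; y = 52; result = 52

52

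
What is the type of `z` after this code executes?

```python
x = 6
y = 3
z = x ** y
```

positive int ** positive int = int

int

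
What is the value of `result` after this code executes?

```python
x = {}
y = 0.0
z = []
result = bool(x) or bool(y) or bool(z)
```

x = {}; y = 0.0; z = []; result = False

False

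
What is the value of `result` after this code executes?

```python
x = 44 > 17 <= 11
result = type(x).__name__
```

x is bool; result = 'bool'

'bool'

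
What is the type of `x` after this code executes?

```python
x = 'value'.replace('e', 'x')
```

str.replace() returns str

str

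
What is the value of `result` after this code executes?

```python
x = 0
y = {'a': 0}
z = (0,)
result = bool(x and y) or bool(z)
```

x = 0; y = {'a': 0}; z = (0,); result = True

True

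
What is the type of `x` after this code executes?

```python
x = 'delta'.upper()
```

str.upper() returns str

str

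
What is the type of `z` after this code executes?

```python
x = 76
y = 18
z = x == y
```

Equality comparison returns bool

bool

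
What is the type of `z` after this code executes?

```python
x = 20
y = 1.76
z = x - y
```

int - float = float

float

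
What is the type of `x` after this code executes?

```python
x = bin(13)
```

bin() returns str representation

str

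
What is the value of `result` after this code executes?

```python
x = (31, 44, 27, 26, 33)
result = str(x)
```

x = (31, 44, 27, 26, 33); result = '(31, 44, 27, 26, 33)'

'(31, 44, 27, 26, 33)'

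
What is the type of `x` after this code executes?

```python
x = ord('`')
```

ord() returns int (code point)

int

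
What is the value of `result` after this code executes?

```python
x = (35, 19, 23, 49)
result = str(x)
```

x = (35, 19, 23, 49); result = '(35, 19, 23, 49)'

'(35, 19, 23, 49)'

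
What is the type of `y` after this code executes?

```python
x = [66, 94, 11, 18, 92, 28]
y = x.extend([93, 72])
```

list.extend() returns None

NoneType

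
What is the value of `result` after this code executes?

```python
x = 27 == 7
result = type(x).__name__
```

x is bool; result = 'bool'

'bool'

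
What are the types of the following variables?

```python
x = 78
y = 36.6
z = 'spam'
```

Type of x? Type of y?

x is assigned a bare integer (no decimal point), so it is an int; y is assigned a number with a decimal point, so it is a float

int, float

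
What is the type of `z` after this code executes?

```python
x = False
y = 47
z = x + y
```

bool + int = int (bool is subclass of int)

int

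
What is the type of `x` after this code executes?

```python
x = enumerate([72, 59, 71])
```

enumerate() returns an enumerate object

enumerate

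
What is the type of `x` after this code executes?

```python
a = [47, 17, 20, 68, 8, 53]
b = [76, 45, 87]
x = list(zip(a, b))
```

list(zip()) returns a list of tuples

list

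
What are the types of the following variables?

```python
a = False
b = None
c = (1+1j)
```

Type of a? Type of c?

a is assigned the constant False, which has type bool; c is assigned (1+1j), an int plus an imaginary literal (j suffix), which evaluates to complex

bool, complex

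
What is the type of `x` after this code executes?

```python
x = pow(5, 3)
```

pow(int, int) returns int

int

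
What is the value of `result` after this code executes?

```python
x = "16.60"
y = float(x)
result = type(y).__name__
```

x is str; y is float; result = 'float'

'float'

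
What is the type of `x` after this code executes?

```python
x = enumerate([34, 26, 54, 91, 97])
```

enumerate() returns an enumerate object

enumerate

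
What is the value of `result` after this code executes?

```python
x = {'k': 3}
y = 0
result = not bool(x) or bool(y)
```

x = {'k': 3}; y = 0; result = False

False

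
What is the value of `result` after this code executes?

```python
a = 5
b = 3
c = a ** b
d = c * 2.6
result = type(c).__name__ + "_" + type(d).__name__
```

a is int; b is int; c is int; d is float; result = 'int_float'

'int_float'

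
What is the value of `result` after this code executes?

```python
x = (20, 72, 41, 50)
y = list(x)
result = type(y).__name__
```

x is tuple; y is list; result = 'list'

'list'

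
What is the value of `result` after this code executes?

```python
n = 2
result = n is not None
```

n = 2; result = True

True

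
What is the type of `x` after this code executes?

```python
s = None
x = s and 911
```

'and' returns first falsy value (None)

NoneType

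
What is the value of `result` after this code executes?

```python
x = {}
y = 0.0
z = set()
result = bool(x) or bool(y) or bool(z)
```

x = {}; y = 0.0; z = set(); result = False

False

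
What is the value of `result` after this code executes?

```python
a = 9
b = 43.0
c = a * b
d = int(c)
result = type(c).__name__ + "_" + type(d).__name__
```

a is int; b is float; c is float; d is int; result = 'float_int'

'float_int'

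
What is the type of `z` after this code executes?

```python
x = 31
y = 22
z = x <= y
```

Comparison returns bool

bool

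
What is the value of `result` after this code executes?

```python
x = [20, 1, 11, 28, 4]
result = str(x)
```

x = [20, 1, 11, 28, 4]; result = '[20, 1, 11, 28, 4]'

'[20, 1, 11, 28, 4]'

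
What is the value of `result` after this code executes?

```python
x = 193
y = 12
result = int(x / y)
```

x = 193; y = 12; result = 16

16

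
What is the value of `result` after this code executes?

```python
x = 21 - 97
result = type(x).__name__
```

x is int; result = 'int'

'int'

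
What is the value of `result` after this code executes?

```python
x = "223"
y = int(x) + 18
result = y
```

x = '223'; y = 241; result = 241

241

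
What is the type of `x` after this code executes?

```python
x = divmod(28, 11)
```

divmod() returns tuple of (quotient, remainder)

tuple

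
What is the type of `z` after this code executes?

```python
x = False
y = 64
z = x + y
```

bool + int = int (bool is subclass of int)

int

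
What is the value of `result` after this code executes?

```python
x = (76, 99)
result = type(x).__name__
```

x is tuple; result = 'tuple'

'tuple'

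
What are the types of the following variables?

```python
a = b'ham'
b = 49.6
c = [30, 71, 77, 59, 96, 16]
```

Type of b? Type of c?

b is assigned a number with a decimal point, so it is a float; c is assigned a list literal (square brackets)

float, list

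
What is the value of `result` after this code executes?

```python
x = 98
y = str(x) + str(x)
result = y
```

x = 98; y = '9898'; result = '9898'

'9898'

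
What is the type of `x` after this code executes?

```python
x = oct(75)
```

oct() returns str representation

str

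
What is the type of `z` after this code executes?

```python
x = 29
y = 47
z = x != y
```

Comparison returns bool

bool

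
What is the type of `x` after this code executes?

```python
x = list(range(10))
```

list(range()) returns list

list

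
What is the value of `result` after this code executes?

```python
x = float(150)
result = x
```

x = 150.0; result = 150.0

150.0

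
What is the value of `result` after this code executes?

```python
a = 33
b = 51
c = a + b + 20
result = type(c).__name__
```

a is int; b is int; c is int; result = 'int'

'int'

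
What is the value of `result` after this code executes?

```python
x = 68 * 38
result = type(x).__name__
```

x is int; result = 'int'

'int'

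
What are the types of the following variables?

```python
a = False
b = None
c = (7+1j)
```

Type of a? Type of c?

a is assigned the constant False, which has type bool; c is assigned (7+1j), an int plus an imaginary literal (j suffix), which evaluates to complex

bool, complex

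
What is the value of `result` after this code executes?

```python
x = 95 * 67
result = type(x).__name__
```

x is int; result = 'int'

'int'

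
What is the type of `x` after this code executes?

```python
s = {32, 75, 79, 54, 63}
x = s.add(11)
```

set.add() returns None (mutates in place)

NoneType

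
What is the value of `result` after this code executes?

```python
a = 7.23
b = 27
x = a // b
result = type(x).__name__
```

a is float; b is int; x is float; result = 'float'

'float'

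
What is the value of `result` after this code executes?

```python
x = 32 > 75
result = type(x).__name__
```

x is bool; result = 'bool'

'bool'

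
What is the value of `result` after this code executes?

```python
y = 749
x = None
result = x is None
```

y = 749; x = None; result = True

True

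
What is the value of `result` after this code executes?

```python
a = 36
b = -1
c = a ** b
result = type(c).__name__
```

a is int; b is int; c is float; result = 'float'

'float'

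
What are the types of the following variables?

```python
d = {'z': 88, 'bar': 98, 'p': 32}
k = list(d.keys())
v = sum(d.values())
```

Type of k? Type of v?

list() converts to list; sum of ints is int

list, int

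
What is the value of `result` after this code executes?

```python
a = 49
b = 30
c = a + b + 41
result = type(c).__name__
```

a is int; b is int; c is int; result = 'int'

'int'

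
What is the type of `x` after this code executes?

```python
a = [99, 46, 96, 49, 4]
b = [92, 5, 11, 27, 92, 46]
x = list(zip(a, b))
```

list(zip()) returns a list of tuples

list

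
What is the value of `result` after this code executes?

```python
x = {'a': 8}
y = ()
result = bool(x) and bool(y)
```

x = {'a': 8}; y = (); result = False

False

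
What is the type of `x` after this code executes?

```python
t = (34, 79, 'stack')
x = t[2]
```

Index 2 of tuple is a str literal

str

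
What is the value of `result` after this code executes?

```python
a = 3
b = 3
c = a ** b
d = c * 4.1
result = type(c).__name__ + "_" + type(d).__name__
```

a is int; b is int; c is int; d is float; result = 'int_float'

'int_float'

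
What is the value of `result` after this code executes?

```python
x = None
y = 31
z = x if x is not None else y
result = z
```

x = None; y = 31; z = 31; result = 31

31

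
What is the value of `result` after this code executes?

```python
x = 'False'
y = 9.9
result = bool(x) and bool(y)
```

x = 'False'; y = 9.9; result = True

True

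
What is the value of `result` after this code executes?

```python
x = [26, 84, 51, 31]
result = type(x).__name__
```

x is list; result = 'list'

'list'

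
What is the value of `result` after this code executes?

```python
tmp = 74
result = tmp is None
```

tmp = 74; result = False

False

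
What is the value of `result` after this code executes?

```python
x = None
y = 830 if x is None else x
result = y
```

x = None; y = 830; result = 830

830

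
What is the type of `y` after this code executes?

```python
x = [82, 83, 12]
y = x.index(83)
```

list.index() returns int

int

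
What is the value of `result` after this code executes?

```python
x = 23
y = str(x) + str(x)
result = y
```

x = 23; y = '2323'; result = '2323'

'2323'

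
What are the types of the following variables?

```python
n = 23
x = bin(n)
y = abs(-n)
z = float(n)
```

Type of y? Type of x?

abs() of int returns int; bin() returns str

int, str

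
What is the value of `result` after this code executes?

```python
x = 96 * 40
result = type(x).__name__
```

x is int; result = 'int'

'int'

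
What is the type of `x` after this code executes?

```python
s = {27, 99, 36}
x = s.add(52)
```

set.add() returns None (mutates in place)

NoneType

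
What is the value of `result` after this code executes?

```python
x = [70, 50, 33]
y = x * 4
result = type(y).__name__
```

x is list; y is list; result = 'list'

'list'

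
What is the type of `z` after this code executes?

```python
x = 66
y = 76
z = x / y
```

int / int = float

float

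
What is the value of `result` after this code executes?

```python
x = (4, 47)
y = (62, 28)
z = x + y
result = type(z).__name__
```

x is tuple; y is tuple; z is tuple; result = 'tuple'

'tuple'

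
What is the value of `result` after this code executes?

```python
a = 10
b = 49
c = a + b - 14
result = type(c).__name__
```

a is int; b is int; c is int; result = 'int'

'int'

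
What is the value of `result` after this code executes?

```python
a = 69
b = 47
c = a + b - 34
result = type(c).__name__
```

a is int; b is int; c is int; result = 'int'

'int'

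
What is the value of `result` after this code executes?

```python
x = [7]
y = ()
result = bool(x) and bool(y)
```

x = [7]; y = (); result = False

False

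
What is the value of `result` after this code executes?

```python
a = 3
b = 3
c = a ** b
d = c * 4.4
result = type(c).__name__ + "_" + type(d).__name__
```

a is int; b is int; c is int; d is float; result = 'int_float'

'int_float'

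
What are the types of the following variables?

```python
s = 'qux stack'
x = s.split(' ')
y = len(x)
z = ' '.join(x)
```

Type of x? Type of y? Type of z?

str.split() returns list; len() returns int; str.join() returns str

list, int, str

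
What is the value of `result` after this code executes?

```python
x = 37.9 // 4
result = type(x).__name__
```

x is float; result = 'float'

'float'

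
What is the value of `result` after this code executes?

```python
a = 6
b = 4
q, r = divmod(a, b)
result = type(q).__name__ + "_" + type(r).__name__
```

a is int; b is int; q is int; r is int; result = 'int_int'

'int_int'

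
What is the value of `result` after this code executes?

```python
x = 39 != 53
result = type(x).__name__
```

x is bool; result = 'bool'

'bool'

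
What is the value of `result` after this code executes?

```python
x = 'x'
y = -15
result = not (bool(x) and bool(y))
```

x = 'x'; y = -15; result = False

False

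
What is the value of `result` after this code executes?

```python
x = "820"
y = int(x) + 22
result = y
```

x = '820'; y = 842; result = 842

842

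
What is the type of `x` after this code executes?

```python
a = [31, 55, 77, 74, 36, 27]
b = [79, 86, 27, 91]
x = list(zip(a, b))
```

list(zip()) returns a list of tuples

list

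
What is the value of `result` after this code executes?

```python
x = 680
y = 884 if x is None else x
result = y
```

x = 680; y = 680; result = 680

680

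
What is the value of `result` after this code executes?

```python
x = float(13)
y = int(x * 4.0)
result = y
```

x = 13.0; y = 52; result = 52

52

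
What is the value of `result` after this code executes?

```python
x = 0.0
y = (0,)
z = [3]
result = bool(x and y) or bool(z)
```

x = 0.0; y = (0,); z = [3]; result = True

True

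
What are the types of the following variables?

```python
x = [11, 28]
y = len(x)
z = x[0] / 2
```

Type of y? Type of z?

len() returns int; int / int = float

int, float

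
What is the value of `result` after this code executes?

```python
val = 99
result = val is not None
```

val = 99; result = True

True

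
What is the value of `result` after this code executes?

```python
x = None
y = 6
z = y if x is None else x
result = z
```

x = None; y = 6; z = 6; result = 6

6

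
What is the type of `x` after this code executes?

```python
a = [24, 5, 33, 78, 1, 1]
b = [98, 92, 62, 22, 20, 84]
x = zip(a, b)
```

zip() returns a zip object

zip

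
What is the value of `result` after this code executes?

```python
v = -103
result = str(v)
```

v = -103; result = '-103'

'-103'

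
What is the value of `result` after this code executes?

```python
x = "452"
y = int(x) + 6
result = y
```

x = '452'; y = 458; result = 458

458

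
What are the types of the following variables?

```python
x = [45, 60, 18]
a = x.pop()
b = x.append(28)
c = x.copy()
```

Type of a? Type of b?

pop() returns element; append() returns None

int, NoneType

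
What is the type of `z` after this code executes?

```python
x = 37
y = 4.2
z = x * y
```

int * float = float

float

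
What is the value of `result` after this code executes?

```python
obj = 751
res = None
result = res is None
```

obj = 751; res = None; result = True

True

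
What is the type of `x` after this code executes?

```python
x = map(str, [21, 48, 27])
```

map() returns a map object

map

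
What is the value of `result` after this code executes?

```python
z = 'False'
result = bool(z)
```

z = 'False'; result = True

True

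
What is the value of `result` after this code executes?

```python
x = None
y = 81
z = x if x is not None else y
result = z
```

x = None; y = 81; z = 81; result = 81

81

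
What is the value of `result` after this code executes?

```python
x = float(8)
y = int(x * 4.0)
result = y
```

x = 8.0; y = 32; result = 32

32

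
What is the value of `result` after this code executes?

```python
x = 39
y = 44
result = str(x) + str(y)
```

x = 39; y = 44; result = '3944'

'3944'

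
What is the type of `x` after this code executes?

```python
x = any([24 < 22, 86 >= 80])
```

any() returns bool

bool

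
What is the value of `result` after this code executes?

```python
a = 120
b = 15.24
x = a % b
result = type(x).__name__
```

a is int; b is float; x is float; result = 'float'

'float'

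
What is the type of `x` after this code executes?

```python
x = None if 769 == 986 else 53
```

769 == 986 is False, so the else branch is taken

int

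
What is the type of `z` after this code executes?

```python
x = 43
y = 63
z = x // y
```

int // int = int

int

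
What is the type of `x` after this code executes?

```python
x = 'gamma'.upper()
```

str.upper() returns str

str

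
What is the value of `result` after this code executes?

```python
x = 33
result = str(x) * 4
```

x = 33; result = '33333333'

'33333333'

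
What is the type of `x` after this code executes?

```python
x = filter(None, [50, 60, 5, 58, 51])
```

filter() returns a filter object

filter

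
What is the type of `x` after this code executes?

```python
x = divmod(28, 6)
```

divmod() returns tuple of (quotient, remainder)

tuple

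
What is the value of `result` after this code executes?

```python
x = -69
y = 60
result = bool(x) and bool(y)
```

x = -69; y = 60; result = True

True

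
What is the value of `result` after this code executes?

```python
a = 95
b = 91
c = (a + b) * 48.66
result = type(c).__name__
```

a is int; b is int; c is float; result = 'float'

'float'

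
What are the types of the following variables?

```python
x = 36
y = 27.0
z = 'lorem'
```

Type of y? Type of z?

y is assigned a number with a decimal point, so it is a float; z is assigned a quoted string literal, so it is a str

float, str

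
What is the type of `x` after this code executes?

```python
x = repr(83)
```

repr() returns str

str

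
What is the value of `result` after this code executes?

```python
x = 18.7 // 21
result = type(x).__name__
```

x is float; result = 'float'

'float'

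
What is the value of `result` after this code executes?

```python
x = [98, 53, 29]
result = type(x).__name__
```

x is list; result = 'list'

'list'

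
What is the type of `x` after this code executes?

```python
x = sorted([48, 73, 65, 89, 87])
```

sorted() always returns list

list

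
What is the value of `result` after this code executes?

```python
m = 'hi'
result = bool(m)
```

m = 'hi'; result = True

True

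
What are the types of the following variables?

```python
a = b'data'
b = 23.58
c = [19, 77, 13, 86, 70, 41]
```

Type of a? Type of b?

a is assigned a bytes literal (b'...' prefix); b is assigned a number with a decimal point, so it is a float

bytes, float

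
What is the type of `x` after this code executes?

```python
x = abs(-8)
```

abs() of int returns int

int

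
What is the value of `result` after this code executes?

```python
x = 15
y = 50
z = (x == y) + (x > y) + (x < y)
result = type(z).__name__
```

x is int; y is int; z is int; result = 'int'

'int'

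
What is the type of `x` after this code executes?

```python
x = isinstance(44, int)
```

isinstance() returns bool

bool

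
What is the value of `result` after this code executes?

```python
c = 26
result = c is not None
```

c = 26; result = True

True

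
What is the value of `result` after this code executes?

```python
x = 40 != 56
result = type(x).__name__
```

x is bool; result = 'bool'

'bool'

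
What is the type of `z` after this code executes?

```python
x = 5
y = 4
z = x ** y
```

positive int ** positive int = int

int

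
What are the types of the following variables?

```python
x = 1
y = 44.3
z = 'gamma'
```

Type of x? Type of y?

x is assigned a bare integer (no decimal point), so it is an int; y is assigned a number with a decimal point, so it is a float

int, float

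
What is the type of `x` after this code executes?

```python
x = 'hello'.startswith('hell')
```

str.startswith() returns bool

bool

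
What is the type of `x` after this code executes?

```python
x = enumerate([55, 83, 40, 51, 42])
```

enumerate() returns an enumerate object

enumerate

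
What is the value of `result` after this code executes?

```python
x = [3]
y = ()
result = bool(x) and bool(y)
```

x = [3]; y = (); result = False

False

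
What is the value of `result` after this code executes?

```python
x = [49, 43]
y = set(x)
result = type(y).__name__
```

x is list; y is set; result = 'set'

'set'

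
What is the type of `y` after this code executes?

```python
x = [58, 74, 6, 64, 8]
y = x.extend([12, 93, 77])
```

list.extend() returns None

NoneType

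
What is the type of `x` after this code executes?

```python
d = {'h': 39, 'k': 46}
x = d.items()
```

dict.items() returns dict_items view

dict_items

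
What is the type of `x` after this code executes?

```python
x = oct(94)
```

oct() returns str representation

str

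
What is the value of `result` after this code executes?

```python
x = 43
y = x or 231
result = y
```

x = 43; y = 43; result = 43

43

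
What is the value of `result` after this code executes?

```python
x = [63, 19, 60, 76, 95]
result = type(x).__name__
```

x is list; result = 'list'

'list'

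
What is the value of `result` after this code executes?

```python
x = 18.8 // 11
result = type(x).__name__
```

x is float; result = 'float'

'float'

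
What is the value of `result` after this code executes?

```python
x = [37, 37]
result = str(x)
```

x = [37, 37]; result = '[37, 37]'

'[37, 37]'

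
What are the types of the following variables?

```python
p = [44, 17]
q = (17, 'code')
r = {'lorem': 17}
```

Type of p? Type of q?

p is assigned a list literal (square brackets); q is assigned a tuple (parenthesized, comma-separated values)

list, tuple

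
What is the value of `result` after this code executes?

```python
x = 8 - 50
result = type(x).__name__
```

x is int; result = 'int'

'int'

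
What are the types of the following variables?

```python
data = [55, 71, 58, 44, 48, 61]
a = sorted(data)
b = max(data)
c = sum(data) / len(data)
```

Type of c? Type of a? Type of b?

int / int = float; sorted() returns list; max of ints returns int

float, list, int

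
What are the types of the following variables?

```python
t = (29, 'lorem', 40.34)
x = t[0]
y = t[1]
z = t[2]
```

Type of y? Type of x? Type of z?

tuple[1] is str; tuple[0] is int; tuple[2] is float

str, int, float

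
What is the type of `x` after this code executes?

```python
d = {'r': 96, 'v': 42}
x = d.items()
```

dict.items() returns dict_items view

dict_items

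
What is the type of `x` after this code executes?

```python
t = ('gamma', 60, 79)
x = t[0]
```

Index 0 of tuple is a str literal

str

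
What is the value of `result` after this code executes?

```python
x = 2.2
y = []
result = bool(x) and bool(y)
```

x = 2.2; y = []; result = False

False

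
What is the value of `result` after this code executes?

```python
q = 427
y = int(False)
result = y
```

q = 427; y = 0; result = 0

0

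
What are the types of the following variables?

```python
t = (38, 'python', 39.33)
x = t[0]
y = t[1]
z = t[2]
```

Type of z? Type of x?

tuple[2] is float; tuple[0] is int

float, int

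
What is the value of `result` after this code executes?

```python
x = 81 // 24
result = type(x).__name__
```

x is int; result = 'int'

'int'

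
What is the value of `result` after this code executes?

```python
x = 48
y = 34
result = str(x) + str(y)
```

x = 48; y = 34; result = '4834'

'4834'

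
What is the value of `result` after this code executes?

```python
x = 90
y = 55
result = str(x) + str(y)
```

x = 90; y = 55; result = '9055'

'9055'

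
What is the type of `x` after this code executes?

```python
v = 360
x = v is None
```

'is' comparison returns bool

bool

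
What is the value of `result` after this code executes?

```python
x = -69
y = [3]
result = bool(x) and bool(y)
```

x = -69; y = [3]; result = True

True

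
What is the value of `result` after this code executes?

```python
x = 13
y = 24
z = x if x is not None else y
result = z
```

x = 13; y = 24; z = 13; result = 13

13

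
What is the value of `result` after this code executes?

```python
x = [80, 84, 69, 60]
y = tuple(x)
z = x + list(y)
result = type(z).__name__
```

x is list; y is tuple; z is list; result = 'list'

'list'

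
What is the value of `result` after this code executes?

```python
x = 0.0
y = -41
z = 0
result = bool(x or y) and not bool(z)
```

x = 0.0; y = -41; z = 0; result = True

True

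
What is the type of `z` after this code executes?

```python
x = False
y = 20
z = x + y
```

bool + int = int (bool is subclass of int)

int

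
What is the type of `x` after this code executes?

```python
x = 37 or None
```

'or' returns first truthy value

int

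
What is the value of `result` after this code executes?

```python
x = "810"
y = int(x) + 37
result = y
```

x = '810'; y = 847; result = 847

847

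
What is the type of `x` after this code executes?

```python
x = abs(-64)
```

abs() of int returns int

int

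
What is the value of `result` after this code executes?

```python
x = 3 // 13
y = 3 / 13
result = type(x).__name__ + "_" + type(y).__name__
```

x is int; y is float; result = 'int_float'

'int_float'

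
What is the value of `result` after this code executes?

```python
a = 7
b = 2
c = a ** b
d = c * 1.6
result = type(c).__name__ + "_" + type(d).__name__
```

a is int; b is int; c is int; d is float; result = 'int_float'

'int_float'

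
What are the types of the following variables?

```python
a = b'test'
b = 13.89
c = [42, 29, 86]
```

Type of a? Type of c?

a is assigned a bytes literal (b'...' prefix); c is assigned a list literal (square brackets)

bytes, list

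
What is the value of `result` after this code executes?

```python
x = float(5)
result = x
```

x = 5.0; result = 5.0

5.0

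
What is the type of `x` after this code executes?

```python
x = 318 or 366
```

'or' returns first truthy value (int)

int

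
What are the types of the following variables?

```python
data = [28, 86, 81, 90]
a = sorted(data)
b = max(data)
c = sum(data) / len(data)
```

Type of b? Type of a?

max of ints returns int; sorted() returns list

int, list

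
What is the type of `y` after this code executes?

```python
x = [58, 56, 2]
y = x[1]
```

Indexing list[int] returns int

int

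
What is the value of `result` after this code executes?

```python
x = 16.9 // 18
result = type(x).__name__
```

x is float; result = 'float'

'float'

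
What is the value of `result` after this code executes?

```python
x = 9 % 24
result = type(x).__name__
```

x is int; result = 'int'

'int'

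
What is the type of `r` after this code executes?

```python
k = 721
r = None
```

None has type NoneType

NoneType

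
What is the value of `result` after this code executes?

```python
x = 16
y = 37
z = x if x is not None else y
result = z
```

x = 16; y = 37; z = 16; result = 16

16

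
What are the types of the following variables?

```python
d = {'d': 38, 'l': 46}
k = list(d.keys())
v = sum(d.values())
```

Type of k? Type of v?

list() converts to list; sum of ints is int

list, int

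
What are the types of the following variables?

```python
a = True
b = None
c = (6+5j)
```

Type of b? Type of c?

b is assigned None, whose type is NoneType; c is assigned (6+5j), an int plus an imaginary literal (j suffix), which evaluates to complex

NoneType, complex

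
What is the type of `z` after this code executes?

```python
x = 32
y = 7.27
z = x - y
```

int - float = float

float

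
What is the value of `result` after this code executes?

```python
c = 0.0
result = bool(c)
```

c = 0.0; result = False

False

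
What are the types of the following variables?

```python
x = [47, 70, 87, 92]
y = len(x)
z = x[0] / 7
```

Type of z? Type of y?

int / int = float; len() returns int

float, int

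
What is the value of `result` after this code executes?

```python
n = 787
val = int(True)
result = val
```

n = 787; val = 1; result = 1

1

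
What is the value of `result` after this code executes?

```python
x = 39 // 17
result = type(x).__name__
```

x is int; result = 'int'

'int'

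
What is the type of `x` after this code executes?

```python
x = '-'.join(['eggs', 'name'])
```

str.join() returns str

str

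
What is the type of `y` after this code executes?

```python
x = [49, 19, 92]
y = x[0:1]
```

Slicing a list returns a list

list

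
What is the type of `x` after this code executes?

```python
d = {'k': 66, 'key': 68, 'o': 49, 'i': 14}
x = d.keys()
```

.keys() returns dict_keys view

dict_keys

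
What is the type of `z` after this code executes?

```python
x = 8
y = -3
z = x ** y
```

int ** negative = float

float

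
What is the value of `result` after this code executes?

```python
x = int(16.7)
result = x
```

x = 16; result = 16

16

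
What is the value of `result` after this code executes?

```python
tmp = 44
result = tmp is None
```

tmp = 44; result = False

False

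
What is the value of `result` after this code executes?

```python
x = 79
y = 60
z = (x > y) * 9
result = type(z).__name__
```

x is int; y is int; z is int; result = 'int'

'int'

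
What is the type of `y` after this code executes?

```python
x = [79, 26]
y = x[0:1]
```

Slicing a list returns a list

list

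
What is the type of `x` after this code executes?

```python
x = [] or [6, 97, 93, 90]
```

'or' returns first truthy value (list)

list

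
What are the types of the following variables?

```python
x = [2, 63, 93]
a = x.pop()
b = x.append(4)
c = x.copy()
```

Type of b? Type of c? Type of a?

append() returns None; copy() returns list; pop() returns element

NoneType, list, int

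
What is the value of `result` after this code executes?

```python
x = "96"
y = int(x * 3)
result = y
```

x = '96'; y = 969696; result = 969696

969696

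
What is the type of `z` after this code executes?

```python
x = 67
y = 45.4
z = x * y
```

int * float = float

float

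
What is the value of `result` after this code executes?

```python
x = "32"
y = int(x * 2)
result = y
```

x = '32'; y = 3232; result = 3232

3232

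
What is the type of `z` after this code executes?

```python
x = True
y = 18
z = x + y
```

bool + int = int (bool is subclass of int)

int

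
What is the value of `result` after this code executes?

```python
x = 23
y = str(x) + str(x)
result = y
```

x = 23; y = '2323'; result = '2323'

'2323'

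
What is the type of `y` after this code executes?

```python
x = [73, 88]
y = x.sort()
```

list.sort() returns None (mutates in place)

NoneType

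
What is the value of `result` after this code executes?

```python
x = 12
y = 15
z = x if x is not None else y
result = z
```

x = 12; y = 15; z = 12; result = 12

12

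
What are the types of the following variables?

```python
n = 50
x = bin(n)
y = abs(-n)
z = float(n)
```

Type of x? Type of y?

bin() returns str; abs() of int returns int

str, int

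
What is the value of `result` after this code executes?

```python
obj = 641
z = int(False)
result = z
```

obj = 641; z = 0; result = 0

0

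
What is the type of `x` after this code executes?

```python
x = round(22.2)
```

round() with no decimal places returns int

int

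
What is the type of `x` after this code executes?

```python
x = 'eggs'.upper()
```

str.upper() returns str

str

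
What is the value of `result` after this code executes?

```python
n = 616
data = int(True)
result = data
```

n = 616; data = 1; result = 1

1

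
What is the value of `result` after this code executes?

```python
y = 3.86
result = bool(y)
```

y = 3.86; result = True

True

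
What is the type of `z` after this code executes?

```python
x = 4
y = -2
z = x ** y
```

int ** negative = float

float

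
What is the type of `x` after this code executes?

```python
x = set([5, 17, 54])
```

set() constructor returns set

set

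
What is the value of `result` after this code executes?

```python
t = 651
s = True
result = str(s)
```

t = 651; s = True; result = 'True'

'True'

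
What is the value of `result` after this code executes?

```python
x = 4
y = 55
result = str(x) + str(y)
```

x = 4; y = 55; result = '455'

'455'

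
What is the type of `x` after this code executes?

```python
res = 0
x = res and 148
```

'and' returns first falsy value (0 is int)

int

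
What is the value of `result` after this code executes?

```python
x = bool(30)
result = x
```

x = True; result = True

True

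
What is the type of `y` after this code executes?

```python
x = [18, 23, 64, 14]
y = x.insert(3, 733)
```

list.insert() returns None

NoneType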